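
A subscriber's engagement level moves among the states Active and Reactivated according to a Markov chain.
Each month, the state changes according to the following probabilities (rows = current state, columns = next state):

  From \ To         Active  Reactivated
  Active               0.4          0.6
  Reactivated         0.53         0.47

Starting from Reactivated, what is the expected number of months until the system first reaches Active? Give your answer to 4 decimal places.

1.8868

Let t(s) be the expected number of months to first reach Active from state s, with t(Active) = 0. Conditioning on the first month:
t(Reactivated) = 1 + 0.47·t(Reactivated)
Solving: t(Reactivated) = 1.8868.
Expected months from Reactivated to Active: 1.8868.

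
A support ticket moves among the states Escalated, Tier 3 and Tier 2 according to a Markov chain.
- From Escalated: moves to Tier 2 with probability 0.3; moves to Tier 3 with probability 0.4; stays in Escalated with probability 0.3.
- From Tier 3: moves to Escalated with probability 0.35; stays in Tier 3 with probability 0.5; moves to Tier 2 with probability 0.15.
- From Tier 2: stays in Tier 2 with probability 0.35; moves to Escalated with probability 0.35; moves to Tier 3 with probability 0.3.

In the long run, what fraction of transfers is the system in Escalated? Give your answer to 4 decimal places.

0.3333

Let the stationary distribution be π with π = πP and π_1 + π_2 + π_3 = 1.
π_1 = 0.3·π_1 + 0.35·π_2 + 0.35·π_3
π_2 = 0.4·π_1 + 0.5·π_2 + 0.3·π_3
Solving with the normalization constraint gives π = (0.3333, 0.4167, 0.2500).
So the stationary probability of Escalated is 0.3333.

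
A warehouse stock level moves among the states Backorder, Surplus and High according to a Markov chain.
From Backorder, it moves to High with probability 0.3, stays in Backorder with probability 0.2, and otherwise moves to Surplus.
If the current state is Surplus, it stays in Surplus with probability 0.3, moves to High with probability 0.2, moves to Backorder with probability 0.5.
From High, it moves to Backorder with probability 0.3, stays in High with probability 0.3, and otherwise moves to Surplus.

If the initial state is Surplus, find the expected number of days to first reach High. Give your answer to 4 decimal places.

4.1935

Let t(s) be the expected number of days to first reach High from state s, with t(High) = 0. Conditioning on the first day:
t(Backorder) = 1 + 0.2·t(Backorder) + 0.5·t(Surplus)
t(Surplus) = 1 + 0.5·t(Backorder) + 0.3·t(Surplus)
Solving: t(Backorder) = 3.8710, t(Surplus) = 4.1935.
Expected days from Surplus to High: 4.1935.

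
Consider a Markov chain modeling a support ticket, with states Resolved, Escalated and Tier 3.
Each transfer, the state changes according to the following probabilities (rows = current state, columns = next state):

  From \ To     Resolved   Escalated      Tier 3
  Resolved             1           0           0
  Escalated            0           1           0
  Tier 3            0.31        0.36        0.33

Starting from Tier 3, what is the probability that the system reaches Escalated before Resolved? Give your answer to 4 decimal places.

Let h(s) be the probability of absorption at Escalated starting from transient state s. Then h(Escalated) = 1 and h(Resolved) = 0. By first-step analysis:
h(Tier 3) = 0.31·0 + 0.36·1 + 0.33·h(Tier 3)
Solving: h(Tier 3) = 0.5373.
Starting from Tier 3, the probability is 0.5373.

0.5373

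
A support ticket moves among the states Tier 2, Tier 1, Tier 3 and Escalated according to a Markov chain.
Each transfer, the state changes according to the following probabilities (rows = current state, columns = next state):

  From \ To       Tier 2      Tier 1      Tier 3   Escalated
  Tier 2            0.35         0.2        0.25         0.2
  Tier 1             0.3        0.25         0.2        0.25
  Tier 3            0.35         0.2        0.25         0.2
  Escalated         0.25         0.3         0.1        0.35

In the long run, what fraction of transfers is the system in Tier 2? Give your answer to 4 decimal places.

Let the stationary distribution be π with π = πP and π_1 + π_2 + π_3 + π_4 = 1.
π_1 = 0.35·π_1 + 0.3·π_2 + 0.35·π_3 + 0.25·π_4
π_2 = 0.2·π_1 + 0.25·π_2 + 0.2·π_3 + 0.3·π_4
π_3 = 0.25·π_1 + 0.2·π_2 + 0.25·π_3 + 0.1·π_4
Solving with the normalization constraint gives π = (0.3132, 0.2368, 0.2008, 0.2492).
So the stationary probability of Tier 2 is 0.3132.

0.3132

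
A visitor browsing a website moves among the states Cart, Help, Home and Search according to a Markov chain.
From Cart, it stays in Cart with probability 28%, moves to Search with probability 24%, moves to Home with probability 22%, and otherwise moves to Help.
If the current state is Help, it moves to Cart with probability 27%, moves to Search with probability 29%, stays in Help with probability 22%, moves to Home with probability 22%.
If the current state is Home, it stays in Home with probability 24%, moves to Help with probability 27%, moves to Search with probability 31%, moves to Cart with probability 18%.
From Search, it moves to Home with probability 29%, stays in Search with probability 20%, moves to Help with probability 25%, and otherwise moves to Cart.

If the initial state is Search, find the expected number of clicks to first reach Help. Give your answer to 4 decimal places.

3.8814

Let t(s) be the expected number of clicks to first reach Help from state s, with t(Help) = 0. Conditioning on the first click:
t(Cart) = 1 + 0.28·t(Cart) + 0.22·t(Home) + 0.24·t(Search)
t(Home) = 1 + 0.18·t(Cart) + 0.24·t(Home) + 0.31·t(Search)
t(Search) = 1 + 0.26·t(Cart) + 0.29·t(Home) + 0.2·t(Search)
Solving: t(Cart) = 3.8469, t(Home) = 3.8101, t(Search) = 3.8814.
Expected clicks from Search to Help: 3.8814.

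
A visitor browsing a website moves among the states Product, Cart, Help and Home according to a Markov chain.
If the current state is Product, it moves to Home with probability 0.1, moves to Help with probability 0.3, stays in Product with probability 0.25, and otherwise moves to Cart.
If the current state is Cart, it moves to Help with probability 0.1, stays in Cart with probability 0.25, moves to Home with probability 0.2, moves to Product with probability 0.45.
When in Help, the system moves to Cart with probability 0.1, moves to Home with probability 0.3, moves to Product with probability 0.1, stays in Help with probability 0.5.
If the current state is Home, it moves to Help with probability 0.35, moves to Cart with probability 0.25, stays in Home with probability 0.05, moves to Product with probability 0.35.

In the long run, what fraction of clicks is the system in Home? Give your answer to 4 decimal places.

0.1796

Let the stationary distribution be π with π = πP and π_1 + π_2 + π_3 + π_4 = 1.
π_1 = 0.25·π_1 + 0.45·π_2 + 0.1·π_3 + 0.35·π_4
π_2 = 0.35·π_1 + 0.25·π_2 + 0.1·π_3 + 0.25·π_4
π_3 = 0.3·π_1 + 0.1·π_2 + 0.5·π_3 + 0.35·π_4
Solving with the normalization constraint gives π = (0.2639, 0.2270, 0.3295, 0.1796).
So the stationary probability of Home is 0.1796.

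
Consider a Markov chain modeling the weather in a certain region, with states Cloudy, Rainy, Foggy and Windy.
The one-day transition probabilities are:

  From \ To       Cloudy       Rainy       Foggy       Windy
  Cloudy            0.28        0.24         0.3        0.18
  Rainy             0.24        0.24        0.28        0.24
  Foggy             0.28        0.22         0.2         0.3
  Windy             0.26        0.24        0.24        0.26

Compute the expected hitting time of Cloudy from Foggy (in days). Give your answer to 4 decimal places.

3.7694

Let t(s) be the expected number of days to first reach Cloudy from state s, with t(Cloudy) = 0. Conditioning on the first day:
t(Rainy) = 1 + 0.24·t(Rainy) + 0.28·t(Foggy) + 0.24·t(Windy)
t(Foggy) = 1 + 0.22·t(Rainy) + 0.2·t(Foggy) + 0.3·t(Windy)
t(Windy) = 1 + 0.24·t(Rainy) + 0.24·t(Foggy) + 0.26·t(Windy)
Solving: t(Rainy) = 3.9187, t(Foggy) = 3.7694, t(Windy) = 3.8448.
Expected days from Foggy to Cloudy: 3.7694.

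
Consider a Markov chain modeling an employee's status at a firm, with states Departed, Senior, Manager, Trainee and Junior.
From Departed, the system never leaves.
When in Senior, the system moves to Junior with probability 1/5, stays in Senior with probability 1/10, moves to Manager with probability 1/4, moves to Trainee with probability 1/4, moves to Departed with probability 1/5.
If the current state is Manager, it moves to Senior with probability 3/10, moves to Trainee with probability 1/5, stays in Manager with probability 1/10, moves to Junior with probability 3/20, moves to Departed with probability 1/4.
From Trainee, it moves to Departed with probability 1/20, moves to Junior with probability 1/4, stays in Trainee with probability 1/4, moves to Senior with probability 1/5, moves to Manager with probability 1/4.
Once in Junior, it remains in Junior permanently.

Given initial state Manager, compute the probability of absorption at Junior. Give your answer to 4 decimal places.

0.4867

Let h(s) be the probability of absorption at Junior starting from transient state s. Then h(Junior) = 1 and h(Departed) = 0. By first-step analysis:
h(Senior) = 0.2·0 + 0.1·h(Senior) + 0.25·h(Manager) + 0.25·h(Trainee) + 0.2·1
h(Manager) = 0.25·0 + 0.3·h(Senior) + 0.1·h(Manager) + 0.2·h(Trainee) + 0.15·1
h(Trainee) = 0.05·0 + 0.2·h(Senior) + 0.25·h(Manager) + 0.25·h(Trainee) + 0.25·1
Solving: h(Senior) = 0.5347, h(Manager) = 0.4867, h(Trainee) = 0.6382.
Starting from Manager, the probability is 0.4867.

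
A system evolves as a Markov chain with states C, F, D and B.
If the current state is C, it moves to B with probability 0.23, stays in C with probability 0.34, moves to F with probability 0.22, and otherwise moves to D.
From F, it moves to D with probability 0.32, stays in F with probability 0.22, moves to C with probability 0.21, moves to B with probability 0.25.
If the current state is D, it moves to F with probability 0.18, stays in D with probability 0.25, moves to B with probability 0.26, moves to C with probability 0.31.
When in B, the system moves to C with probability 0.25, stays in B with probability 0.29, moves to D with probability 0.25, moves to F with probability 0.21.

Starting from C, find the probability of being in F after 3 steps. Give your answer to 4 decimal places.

0.2074

Propagate the distribution vector 3 steps from C.
After 0 steps: (1.0000, 0.0000, 0.0000, 0.0000)
After 1 step: (0.3400, 0.2200, 0.2100, 0.2300)
After 2 steps: (0.2844, 0.2093, 0.2518, 0.2545)
After 3 steps: (0.2823, 0.2074, 0.2533, 0.2570)
P(in F after 3 steps) = 0.2074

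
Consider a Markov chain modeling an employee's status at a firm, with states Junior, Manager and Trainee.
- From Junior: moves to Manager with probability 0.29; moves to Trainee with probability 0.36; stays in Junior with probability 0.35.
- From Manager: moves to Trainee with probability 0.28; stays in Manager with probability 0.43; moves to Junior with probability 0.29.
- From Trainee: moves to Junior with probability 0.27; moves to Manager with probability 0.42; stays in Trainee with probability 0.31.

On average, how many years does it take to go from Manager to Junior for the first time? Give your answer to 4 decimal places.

Let t(s) be the expected number of years to first reach Junior from state s, with t(Junior) = 0. Conditioning on the first year:
t(Manager) = 1 + 0.43·t(Manager) + 0.28·t(Trainee)
t(Trainee) = 1 + 0.42·t(Manager) + 0.31·t(Trainee)
Solving: t(Manager) = 3.5183, t(Trainee) = 3.5909.
Expected years from Manager to Junior: 3.5183.

3.5183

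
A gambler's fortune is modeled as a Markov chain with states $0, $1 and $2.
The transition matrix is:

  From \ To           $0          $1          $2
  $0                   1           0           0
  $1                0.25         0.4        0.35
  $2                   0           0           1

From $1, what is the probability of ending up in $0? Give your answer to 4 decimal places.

0.4167

Let h(s) be the probability of absorption at $0 starting from transient state s. Then h($0) = 1 and h($2) = 0. By first-step analysis:
h($1) = 0.25·1 + 0.4·h($1) + 0.35·0
Solving: h($1) = 0.4167.
Starting from $1, the probability is 0.4167.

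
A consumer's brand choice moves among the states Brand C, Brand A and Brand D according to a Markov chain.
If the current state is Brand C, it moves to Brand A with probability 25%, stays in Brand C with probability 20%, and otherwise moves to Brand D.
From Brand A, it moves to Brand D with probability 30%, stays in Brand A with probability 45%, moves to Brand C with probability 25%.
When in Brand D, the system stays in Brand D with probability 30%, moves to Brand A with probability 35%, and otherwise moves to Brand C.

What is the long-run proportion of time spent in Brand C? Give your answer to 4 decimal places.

0.2732

Let the stationary distribution be π with π = πP and π_1 + π_2 + π_3 = 1.
π_1 = 0.2·π_1 + 0.25·π_2 + 0.35·π_3
π_2 = 0.25·π_1 + 0.45·π_2 + 0.35·π_3
Solving with the normalization constraint gives π = (0.2732, 0.3585, 0.3683).
So the stationary probability of Brand C is 0.2732.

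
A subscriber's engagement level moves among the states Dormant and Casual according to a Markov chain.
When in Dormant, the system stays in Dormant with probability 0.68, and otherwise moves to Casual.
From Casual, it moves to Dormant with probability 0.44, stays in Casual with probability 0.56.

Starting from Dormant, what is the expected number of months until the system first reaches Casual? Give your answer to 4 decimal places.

3.1250

Let t(s) be the expected number of months to first reach Casual from state s, with t(Casual) = 0. Conditioning on the first month:
t(Dormant) = 1 + 0.68·t(Dormant)
Solving: t(Dormant) = 3.1250.
Expected months from Dormant to Casual: 3.1250.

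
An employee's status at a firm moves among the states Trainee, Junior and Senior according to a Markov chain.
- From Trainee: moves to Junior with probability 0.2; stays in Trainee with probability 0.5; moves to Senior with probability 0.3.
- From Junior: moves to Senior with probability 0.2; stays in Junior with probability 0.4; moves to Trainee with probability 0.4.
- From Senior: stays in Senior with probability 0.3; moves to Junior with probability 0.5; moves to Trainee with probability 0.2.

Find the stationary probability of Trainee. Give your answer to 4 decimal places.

Let the stationary distribution be π with π = πP and π_1 + π_2 + π_3 = 1.
π_1 = 0.5·π_1 + 0.4·π_2 + 0.2·π_3
π_2 = 0.2·π_1 + 0.4·π_2 + 0.5·π_3
Solving with the normalization constraint gives π = (0.3855, 0.3494, 0.2651).
So the stationary probability of Trainee is 0.3855.

0.3855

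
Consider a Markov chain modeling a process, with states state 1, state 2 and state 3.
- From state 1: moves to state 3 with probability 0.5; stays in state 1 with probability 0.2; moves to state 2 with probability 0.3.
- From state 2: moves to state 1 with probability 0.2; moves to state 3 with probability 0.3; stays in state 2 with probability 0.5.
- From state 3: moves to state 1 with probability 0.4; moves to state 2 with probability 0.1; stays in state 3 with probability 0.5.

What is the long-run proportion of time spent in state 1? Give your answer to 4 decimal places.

0.2895

Let the stationary distribution be π with π = πP and π_1 + π_2 + π_3 = 1.
π_1 = 0.2·π_1 + 0.2·π_2 + 0.4·π_3
π_2 = 0.3·π_1 + 0.5·π_2 + 0.1·π_3
Solving with the normalization constraint gives π = (0.2895, 0.2632, 0.4474).
So the stationary probability of state 1 is 0.2895.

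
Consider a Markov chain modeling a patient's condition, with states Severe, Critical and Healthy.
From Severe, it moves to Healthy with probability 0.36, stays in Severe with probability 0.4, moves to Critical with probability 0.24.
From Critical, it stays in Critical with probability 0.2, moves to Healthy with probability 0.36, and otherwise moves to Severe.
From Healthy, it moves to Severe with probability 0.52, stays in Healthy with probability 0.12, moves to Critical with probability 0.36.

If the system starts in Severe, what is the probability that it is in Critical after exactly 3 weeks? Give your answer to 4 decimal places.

0.2619

Propagate the distribution vector 3 weeks from Severe.
After 0 weeks: (1.0000, 0.0000, 0.0000)
After 1 week: (0.4000, 0.2400, 0.3600)
After 2 weeks: (0.4528, 0.2736, 0.2736)
After 3 weeks: (0.4438, 0.2619, 0.2943)
P(in Critical after 3 weeks) = 0.2619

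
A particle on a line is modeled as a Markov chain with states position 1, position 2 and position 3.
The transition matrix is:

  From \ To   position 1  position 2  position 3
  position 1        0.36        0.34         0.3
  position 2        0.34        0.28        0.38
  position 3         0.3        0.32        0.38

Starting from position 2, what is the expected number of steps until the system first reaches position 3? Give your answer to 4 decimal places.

Let t(s) be the expected number of steps to first reach position 3 from state s, with t(position 3) = 0. Conditioning on the first step:
t(position 1) = 1 + 0.36·t(position 1) + 0.34·t(position 2)
t(position 2) = 1 + 0.34·t(position 1) + 0.28·t(position 2)
Solving: t(position 1) = 3.0707, t(position 2) = 2.8389.
Expected steps from position 2 to position 3: 2.8389.

2.8389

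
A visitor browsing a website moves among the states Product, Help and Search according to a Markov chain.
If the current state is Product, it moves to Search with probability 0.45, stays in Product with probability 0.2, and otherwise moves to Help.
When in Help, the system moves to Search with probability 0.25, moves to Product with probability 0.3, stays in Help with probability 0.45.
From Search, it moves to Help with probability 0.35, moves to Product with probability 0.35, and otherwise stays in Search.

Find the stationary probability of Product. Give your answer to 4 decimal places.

Let the stationary distribution be π with π = πP and π_1 + π_2 + π_3 = 1.
π_1 = 0.2·π_1 + 0.3·π_2 + 0.35·π_3
π_2 = 0.35·π_1 + 0.45·π_2 + 0.35·π_3
Solving with the normalization constraint gives π = (0.2874, 0.3889, 0.3237).
So the stationary probability of Product is 0.2874.

0.2874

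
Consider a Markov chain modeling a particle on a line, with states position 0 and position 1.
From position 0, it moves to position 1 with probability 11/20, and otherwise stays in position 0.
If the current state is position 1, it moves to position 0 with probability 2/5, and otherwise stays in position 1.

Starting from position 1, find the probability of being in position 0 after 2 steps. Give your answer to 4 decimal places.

Sum over the intermediate state after 1 step:
P = P(position 1→position 0)·P(position 0→position 0) + P(position 1→position 1)·P(position 1→position 0)
  = 0.4×0.45 + 0.6×0.4
  = 0.1800 + 0.2400 = 0.4200

0.4200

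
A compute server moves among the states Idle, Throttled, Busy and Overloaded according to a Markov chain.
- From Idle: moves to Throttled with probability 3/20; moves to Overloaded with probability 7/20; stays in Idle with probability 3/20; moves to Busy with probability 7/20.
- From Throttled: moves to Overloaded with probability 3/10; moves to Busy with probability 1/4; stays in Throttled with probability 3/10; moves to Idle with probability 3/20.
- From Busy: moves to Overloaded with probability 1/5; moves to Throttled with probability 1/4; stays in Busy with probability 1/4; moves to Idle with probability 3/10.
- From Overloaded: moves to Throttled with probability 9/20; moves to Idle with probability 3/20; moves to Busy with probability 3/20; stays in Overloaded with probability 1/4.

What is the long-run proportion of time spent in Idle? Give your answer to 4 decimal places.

Let the stationary distribution be π with π = πP and π_1 + π_2 + π_3 + π_4 = 1.
π_1 = 0.15·π_1 + 0.15·π_2 + 0.3·π_3 + 0.15·π_4
π_2 = 0.15·π_1 + 0.3·π_2 + 0.25·π_3 + 0.45·π_4
π_3 = 0.35·π_1 + 0.25·π_2 + 0.25·π_3 + 0.15·π_4
Solving with the normalization constraint gives π = (0.1862, 0.3007, 0.2415, 0.2716).
So the stationary probability of Idle is 0.1862.

0.1862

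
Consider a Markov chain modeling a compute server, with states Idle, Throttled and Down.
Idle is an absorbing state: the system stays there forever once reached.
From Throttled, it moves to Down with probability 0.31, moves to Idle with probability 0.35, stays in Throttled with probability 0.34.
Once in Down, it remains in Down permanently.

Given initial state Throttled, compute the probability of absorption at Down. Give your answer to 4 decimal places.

0.4697

Let h(s) be the probability of absorption at Down starting from transient state s. Then h(Down) = 1 and h(Idle) = 0. By first-step analysis:
h(Throttled) = 0.35·0 + 0.34·h(Throttled) + 0.31·1
Solving: h(Throttled) = 0.4697.
Starting from Throttled, the probability is 0.4697.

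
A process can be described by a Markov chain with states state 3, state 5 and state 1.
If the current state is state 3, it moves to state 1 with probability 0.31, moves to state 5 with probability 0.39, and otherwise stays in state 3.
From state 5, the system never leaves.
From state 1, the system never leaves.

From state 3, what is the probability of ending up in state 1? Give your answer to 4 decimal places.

0.4429

Let h(s) be the probability of absorption at state 1 starting from transient state s. Then h(state 1) = 1 and h(state 5) = 0. By first-step analysis:
h(state 3) = 0.3·h(state 3) + 0.39·0 + 0.31·1
Solving: h(state 3) = 0.4429.
Starting from state 3, the probability is 0.4429.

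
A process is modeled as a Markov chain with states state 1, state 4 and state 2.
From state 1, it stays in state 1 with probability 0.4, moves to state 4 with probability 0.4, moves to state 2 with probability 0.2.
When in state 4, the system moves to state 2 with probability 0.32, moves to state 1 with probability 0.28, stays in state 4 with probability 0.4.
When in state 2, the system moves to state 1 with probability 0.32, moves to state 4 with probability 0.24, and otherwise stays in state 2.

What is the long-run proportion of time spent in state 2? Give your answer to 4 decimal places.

Let the stationary distribution be π with π = πP and π_1 + π_2 + π_3 = 1.
π_1 = 0.4·π_1 + 0.28·π_2 + 0.32·π_3
π_2 = 0.4·π_1 + 0.4·π_2 + 0.24·π_3
Solving with the normalization constraint gives π = (0.3326, 0.3491, 0.3183).
So the stationary probability of state 2 is 0.3183.

0.3183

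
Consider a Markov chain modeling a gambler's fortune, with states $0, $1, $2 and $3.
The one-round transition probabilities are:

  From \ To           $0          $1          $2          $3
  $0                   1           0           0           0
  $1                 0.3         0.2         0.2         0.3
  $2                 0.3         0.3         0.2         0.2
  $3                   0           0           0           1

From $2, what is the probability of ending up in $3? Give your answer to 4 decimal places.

Let h(s) be the probability of absorption at $3 starting from transient state s. Then h($3) = 1 and h($0) = 0. By first-step analysis:
h($1) = 0.3·0 + 0.2·h($1) + 0.2·h($2) + 0.3·1
h($2) = 0.3·0 + 0.3·h($1) + 0.2·h($2) + 0.2·1
Solving: h($1) = 0.4828, h($2) = 0.4310.
Starting from $2, the probability is 0.4310.

0.4310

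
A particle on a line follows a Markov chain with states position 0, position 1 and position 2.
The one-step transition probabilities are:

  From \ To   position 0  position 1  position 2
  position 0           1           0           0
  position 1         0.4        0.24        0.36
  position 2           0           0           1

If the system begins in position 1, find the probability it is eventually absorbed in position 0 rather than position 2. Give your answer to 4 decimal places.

Let h(s) be the probability of absorption at position 0 starting from transient state s. Then h(position 0) = 1 and h(position 2) = 0. By first-step analysis:
h(position 1) = 0.4·1 + 0.24·h(position 1) + 0.36·0
Solving: h(position 1) = 0.5263.
Starting from position 1, the probability is 0.5263.

0.5263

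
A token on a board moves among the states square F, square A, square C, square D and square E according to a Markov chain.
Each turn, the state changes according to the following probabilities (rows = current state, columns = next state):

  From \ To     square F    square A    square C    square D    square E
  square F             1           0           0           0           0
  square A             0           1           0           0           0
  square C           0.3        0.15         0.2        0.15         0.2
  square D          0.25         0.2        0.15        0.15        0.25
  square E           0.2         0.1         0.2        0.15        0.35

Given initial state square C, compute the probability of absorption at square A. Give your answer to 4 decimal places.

0.3515

Let h(s) be the probability of absorption at square A starting from transient state s. Then h(square A) = 1 and h(square F) = 0. By first-step analysis:
h(square C) = 0.3·0 + 0.15·1 + 0.2·h(square C) + 0.15·h(square D) + 0.2·h(square E)
h(square D) = 0.25·0 + 0.2·1 + 0.15·h(square C) + 0.15·h(square D) + 0.25·h(square E)
h(square E) = 0.2·0 + 0.1·1 + 0.2·h(square C) + 0.15·h(square D) + 0.35·h(square E)
Solving: h(square C) = 0.3515, h(square D) = 0.4016, h(square E) = 0.3547.
Starting from square C, the probability is 0.3515.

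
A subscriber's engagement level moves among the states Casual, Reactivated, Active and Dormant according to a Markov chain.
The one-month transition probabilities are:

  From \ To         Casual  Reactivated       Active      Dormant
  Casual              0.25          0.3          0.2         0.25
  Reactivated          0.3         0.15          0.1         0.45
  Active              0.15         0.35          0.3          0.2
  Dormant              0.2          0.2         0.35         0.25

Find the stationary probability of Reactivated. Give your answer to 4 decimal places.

Let the stationary distribution be π with π = πP and π_1 + π_2 + π_3 + π_4 = 1.
π_1 = 0.25·π_1 + 0.3·π_2 + 0.15·π_3 + 0.2·π_4
π_2 = 0.3·π_1 + 0.15·π_2 + 0.35·π_3 + 0.2·π_4
π_3 = 0.2·π_1 + 0.1·π_2 + 0.3·π_3 + 0.35·π_4
Solving with the normalization constraint gives π = (0.2237, 0.2465, 0.2427, 0.2872).
So the stationary probability of Reactivated is 0.2465.

0.2465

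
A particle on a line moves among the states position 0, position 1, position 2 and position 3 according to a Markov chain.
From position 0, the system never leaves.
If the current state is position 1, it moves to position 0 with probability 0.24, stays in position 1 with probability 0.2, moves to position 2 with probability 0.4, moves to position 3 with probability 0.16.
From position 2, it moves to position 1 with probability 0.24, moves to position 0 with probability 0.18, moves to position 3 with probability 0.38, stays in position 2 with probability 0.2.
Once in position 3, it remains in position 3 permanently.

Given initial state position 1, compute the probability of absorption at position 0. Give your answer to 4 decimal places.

Let h(s) be the probability of absorption at position 0 starting from transient state s. Then h(position 0) = 1 and h(position 3) = 0. By first-step analysis:
h(position 1) = 0.24·1 + 0.2·h(position 1) + 0.4·h(position 2) + 0.16·0
h(position 2) = 0.18·1 + 0.24·h(position 1) + 0.2·h(position 2) + 0.38·0
Solving: h(position 1) = 0.4853, h(position 2) = 0.3706.
Starting from position 1, the probability is 0.4853.

0.4853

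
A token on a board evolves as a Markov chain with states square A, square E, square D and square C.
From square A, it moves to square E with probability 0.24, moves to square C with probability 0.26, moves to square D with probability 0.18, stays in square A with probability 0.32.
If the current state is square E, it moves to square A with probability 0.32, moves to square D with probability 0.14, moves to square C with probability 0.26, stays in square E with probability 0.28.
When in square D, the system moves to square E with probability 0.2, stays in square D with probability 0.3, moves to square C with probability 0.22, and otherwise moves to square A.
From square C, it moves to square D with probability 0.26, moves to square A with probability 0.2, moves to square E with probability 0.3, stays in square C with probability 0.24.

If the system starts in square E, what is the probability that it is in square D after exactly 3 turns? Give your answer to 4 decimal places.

Propagate the distribution vector 3 turns from square E.
After 0 turns: (0.0000, 1.0000, 0.0000, 0.0000)
After 1 turn: (0.3200, 0.2800, 0.1400, 0.2600)
After 2 turns: (0.2832, 0.2612, 0.2064, 0.2492)
After 3 turns: (0.2818, 0.2571, 0.2143, 0.2468)
P(in square D after 3 turns) = 0.2143

0.2143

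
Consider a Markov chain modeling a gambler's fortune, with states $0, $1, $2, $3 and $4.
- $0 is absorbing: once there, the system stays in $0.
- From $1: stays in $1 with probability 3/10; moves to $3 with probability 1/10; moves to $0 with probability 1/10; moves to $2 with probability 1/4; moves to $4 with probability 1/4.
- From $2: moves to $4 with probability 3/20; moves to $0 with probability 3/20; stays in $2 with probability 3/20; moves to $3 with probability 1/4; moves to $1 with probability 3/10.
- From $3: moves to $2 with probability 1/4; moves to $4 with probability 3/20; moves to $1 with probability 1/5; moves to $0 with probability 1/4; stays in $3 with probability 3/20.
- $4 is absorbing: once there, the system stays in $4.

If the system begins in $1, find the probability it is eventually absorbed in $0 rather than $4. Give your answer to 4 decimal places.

0.3834

Let h(s) be the probability of absorption at $0 starting from transient state s. Then h($0) = 1 and h($4) = 0. By first-step analysis:
h($1) = 0.1·1 + 0.3·h($1) + 0.25·h($2) + 0.1·h($3) + 0.25·0
h($2) = 0.15·1 + 0.3·h($1) + 0.15·h($2) + 0.25·h($3) + 0.15·0
h($3) = 0.25·1 + 0.2·h($1) + 0.25·h($2) + 0.15·h($3) + 0.15·0
Solving: h($1) = 0.3834, h($2) = 0.4651, h($3) = 0.5211.
Starting from $1, the probability is 0.3834.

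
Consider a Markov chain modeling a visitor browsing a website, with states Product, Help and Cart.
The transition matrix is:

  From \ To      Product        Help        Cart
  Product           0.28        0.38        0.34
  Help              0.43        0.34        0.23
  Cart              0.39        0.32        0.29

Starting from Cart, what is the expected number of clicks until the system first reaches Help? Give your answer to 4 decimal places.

2.9319

Let t(s) be the expected number of clicks to first reach Help from state s, with t(Help) = 0. Conditioning on the first click:
t(Product) = 1 + 0.28·t(Product) + 0.34·t(Cart)
t(Cart) = 1 + 0.39·t(Product) + 0.29·t(Cart)
Solving: t(Product) = 2.7734, t(Cart) = 2.9319.
Expected clicks from Cart to Help: 2.9319.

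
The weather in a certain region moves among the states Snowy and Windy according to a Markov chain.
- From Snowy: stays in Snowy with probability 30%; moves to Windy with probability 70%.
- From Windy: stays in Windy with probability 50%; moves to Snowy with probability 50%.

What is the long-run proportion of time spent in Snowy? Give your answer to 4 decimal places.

0.4167

Let the stationary distribution be π with π = πP and π_1 + π_2 = 1.
π_1 = 0.3·π_1 + 0.5·π_2
Solving with the normalization constraint gives π = (0.4167, 0.5833).
So the stationary probability of Snowy is 0.4167.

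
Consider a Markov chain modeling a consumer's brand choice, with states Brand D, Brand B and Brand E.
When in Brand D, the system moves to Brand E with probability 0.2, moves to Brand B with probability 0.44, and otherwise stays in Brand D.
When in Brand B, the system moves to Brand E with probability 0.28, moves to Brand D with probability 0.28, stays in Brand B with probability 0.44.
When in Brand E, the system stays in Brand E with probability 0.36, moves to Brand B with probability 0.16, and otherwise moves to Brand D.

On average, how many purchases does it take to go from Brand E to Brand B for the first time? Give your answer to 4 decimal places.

Let t(s) be the expected number of purchases to first reach Brand B from state s, with t(Brand B) = 0. Conditioning on the first purchase:
t(Brand D) = 1 + 0.36·t(Brand D) + 0.2·t(Brand E)
t(Brand E) = 1 + 0.48·t(Brand D) + 0.36·t(Brand E)
Solving: t(Brand D) = 2.6786, t(Brand E) = 3.5714.
Expected purchases from Brand E to Brand B: 3.5714.

3.5714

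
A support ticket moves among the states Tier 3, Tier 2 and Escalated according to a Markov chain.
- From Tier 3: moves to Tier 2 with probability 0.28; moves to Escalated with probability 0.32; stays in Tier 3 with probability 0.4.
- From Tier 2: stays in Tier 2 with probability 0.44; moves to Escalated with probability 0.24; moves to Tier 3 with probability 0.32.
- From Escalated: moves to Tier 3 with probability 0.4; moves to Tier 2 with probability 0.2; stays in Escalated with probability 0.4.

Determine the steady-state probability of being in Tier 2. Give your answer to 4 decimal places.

0.3027

Let the stationary distribution be π with π = πP and π_1 + π_2 + π_3 = 1.
π_1 = 0.4·π_1 + 0.32·π_2 + 0.4·π_3
π_2 = 0.28·π_1 + 0.44·π_2 + 0.2·π_3
Solving with the normalization constraint gives π = (0.3758, 0.3027, 0.3215).
So the stationary probability of Tier 2 is 0.3027.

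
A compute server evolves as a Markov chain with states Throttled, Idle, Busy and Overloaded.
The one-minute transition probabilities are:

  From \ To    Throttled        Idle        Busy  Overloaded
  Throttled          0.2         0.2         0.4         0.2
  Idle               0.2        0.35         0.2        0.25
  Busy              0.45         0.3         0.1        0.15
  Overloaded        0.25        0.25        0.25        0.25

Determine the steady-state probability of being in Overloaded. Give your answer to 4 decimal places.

0.2124

Let the stationary distribution be π with π = πP and π_1 + π_2 + π_3 + π_4 = 1.
π_1 = 0.2·π_1 + 0.2·π_2 + 0.45·π_3 + 0.25·π_4
π_2 = 0.2·π_1 + 0.35·π_2 + 0.3·π_3 + 0.25·π_4
π_3 = 0.4·π_1 + 0.2·π_2 + 0.1·π_3 + 0.25·π_4
Solving with the normalization constraint gives π = (0.2708, 0.2761, 0.2407, 0.2124).
So the stationary probability of Overloaded is 0.2124.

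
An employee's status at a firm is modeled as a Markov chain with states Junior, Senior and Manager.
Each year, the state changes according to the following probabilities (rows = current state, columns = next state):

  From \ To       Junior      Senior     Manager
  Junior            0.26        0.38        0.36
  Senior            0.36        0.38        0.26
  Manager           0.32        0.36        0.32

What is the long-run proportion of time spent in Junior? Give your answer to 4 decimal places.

0.3160

Let the stationary distribution be π with π = πP and π_1 + π_2 + π_3 = 1.
π_1 = 0.26·π_1 + 0.36·π_2 + 0.32·π_3
π_2 = 0.38·π_1 + 0.38·π_2 + 0.36·π_3
Solving with the normalization constraint gives π = (0.3160, 0.3738, 0.3102).
So the stationary probability of Junior is 0.3160.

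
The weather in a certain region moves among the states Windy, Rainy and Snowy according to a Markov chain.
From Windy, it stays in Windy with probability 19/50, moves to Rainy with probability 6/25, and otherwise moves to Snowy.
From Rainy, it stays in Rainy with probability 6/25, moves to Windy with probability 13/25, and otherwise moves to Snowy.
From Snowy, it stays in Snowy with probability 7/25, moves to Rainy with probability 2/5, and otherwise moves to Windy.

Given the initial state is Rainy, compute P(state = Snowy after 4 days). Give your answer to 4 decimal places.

Propagate the distribution vector 4 days from Rainy.
After 0 days: (0.0000, 1.0000, 0.0000)
After 1 day: (0.5200, 0.2400, 0.2400)
After 2 days: (0.3992, 0.2784, 0.3224)
After 3 days: (0.3996, 0.2916, 0.3088)
After 4 days: (0.4023, 0.2894, 0.3083)
P(in Snowy after 4 days) = 0.3083

0.3083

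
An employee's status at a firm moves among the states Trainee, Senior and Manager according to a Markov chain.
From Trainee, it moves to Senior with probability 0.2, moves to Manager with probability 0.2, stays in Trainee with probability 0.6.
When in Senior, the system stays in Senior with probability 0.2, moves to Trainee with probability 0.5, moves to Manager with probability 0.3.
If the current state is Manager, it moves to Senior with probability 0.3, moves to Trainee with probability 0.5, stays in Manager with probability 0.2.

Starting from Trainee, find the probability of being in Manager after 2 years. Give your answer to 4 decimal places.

0.2200

Sum over the intermediate state after 1 year:
P = P(Trainee→Trainee)·P(Trainee→Manager) + P(Trainee→Senior)·P(Senior→Manager) + P(Trainee→Manager)·P(Manager→Manager)
  = 0.6×0.2 + 0.2×0.3 + 0.2×0.2
  = 0.1200 + 0.0600 + 0.0400 = 0.2200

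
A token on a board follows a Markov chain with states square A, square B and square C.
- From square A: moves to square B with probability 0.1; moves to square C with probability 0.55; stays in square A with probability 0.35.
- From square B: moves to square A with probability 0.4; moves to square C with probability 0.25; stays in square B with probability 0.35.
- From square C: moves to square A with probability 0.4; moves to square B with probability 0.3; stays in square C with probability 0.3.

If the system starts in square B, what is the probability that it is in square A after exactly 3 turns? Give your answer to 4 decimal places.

Propagate the distribution vector 3 turns from square B.
After 0 turns: (0.0000, 1.0000, 0.0000)
After 1 turn: (0.4000, 0.3500, 0.2500)
After 2 turns: (0.3800, 0.2375, 0.3825)
After 3 turns: (0.3810, 0.2359, 0.3831)
P(in square A after 3 turns) = 0.3810

0.3810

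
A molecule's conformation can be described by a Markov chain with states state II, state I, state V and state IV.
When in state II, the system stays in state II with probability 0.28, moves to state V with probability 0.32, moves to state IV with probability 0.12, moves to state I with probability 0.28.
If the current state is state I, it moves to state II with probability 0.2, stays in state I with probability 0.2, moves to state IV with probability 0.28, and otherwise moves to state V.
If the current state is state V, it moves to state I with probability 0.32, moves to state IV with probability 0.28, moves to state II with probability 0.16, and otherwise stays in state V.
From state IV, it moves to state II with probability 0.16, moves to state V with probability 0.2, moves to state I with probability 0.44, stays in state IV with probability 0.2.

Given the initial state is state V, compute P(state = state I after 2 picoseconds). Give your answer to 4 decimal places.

Propagate the distribution vector 2 picoseconds from state V.
After 0 picoseconds: (0.0000, 0.0000, 1.0000, 0.0000)
After 1 picosecond: (0.1600, 0.3200, 0.2400, 0.2800)
After 2 picoseconds: (0.1920, 0.3088, 0.2672, 0.2320)
P(in state I after 2 picoseconds) = 0.3088

0.3088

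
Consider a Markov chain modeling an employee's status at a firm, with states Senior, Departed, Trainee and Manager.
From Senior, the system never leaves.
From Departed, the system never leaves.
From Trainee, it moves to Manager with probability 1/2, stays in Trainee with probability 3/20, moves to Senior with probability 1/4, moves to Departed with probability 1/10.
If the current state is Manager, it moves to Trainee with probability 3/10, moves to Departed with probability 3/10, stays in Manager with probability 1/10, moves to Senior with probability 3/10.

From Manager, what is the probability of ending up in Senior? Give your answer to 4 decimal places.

Let h(s) be the probability of absorption at Senior starting from transient state s. Then h(Senior) = 1 and h(Departed) = 0. By first-step analysis:
h(Trainee) = 0.25·1 + 0.1·0 + 0.15·h(Trainee) + 0.5·h(Manager)
h(Manager) = 0.3·1 + 0.3·0 + 0.3·h(Trainee) + 0.1·h(Manager)
Solving: h(Trainee) = 0.6098, h(Manager) = 0.5366.
Starting from Manager, the probability is 0.5366.

0.5366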